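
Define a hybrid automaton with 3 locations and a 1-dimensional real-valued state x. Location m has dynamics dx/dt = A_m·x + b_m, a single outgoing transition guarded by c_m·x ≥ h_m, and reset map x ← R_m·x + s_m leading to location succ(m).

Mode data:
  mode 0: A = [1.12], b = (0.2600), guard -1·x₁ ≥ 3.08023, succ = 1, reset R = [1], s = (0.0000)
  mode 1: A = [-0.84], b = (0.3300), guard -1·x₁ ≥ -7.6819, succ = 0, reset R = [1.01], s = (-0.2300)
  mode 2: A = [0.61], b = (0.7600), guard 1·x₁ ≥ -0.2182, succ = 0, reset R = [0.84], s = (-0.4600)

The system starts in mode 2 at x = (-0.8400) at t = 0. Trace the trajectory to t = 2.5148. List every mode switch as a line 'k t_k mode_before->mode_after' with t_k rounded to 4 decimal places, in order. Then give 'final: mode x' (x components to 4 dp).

Mode 2: guard c·x = -0.2182 hit at Δt = 1.5229 (t = 1.5229), x⁻ = (-0.2182) → reset → x⁺ = (-0.6433), jump to mode 0
Mode 0: flow for 0.9919 to horizon, guard not reached → x = (-1.4809)

1 1.5229 2->0
final: 0 -1.4809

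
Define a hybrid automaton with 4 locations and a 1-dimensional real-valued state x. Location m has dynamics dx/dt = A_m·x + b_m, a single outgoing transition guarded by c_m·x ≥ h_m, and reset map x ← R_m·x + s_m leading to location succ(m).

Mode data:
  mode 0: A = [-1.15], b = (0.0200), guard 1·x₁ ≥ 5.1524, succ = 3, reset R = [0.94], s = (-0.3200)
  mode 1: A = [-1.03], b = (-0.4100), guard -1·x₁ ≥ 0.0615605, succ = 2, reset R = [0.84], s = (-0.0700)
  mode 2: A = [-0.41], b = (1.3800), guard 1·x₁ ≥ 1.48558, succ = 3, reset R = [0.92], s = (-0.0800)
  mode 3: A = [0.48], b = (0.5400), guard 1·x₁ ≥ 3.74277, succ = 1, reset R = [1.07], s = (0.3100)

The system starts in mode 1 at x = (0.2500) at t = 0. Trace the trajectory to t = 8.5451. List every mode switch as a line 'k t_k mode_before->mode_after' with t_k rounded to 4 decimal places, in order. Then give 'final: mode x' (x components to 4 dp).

Mode 1: guard c·x = 0.0616 hit at Δt = 0.6363 (t = 0.6363), x⁻ = (-0.0616) → reset → x⁺ = (-0.1217), jump to mode 2
Mode 2: guard c·x = 1.4856 hit at Δt = 1.5068 (t = 2.1431), x⁻ = (1.4856) → reset → x⁺ = (1.2867), jump to mode 3
Mode 3: guard c·x = 3.7428 hit at Δt = 1.4631 (t = 3.6062), x⁻ = (3.7428) → reset → x⁺ = (4.3148), jump to mode 1
Mode 1: guard c·x = 0.0616 hit at Δt = 2.5626 (t = 6.1688), x⁻ = (-0.0616) → reset → x⁺ = (-0.1217), jump to mode 2
Mode 2: guard c·x = 1.4856 hit at Δt = 1.5068 (t = 7.6756), x⁻ = (1.4856) → reset → x⁺ = (1.2867), jump to mode 3
Mode 3: flow for 0.8695 to horizon, guard not reached → x = (2.5359)

1 0.6363 1->2
2 2.1431 2->3
3 3.6062 3->1
4 6.1688 1->2
5 7.6756 2->3
final: 3 2.5359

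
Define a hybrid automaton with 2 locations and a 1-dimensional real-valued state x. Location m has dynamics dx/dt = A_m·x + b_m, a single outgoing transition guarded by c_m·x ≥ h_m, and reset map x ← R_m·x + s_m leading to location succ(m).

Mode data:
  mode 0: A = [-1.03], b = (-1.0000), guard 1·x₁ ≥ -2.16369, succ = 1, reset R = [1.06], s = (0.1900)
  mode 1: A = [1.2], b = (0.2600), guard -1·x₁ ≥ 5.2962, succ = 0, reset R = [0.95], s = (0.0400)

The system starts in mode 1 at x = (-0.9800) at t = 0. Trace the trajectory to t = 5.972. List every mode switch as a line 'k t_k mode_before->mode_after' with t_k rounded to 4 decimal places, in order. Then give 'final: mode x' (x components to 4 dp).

Mode 1: guard c·x = 5.2962 hit at Δt = 1.5794 (t = 1.5794), x⁻ = (-5.2962) → reset → x⁺ = (-4.9914), jump to mode 0
Mode 0: guard c·x = -2.1637 hit at Δt = 1.1797 (t = 2.7591), x⁻ = (-2.1637) → reset → x⁺ = (-2.1035), jump to mode 1
Mode 1: guard c·x = 5.2962 hit at Δt = 0.8253 (t = 3.5844), x⁻ = (-5.2962) → reset → x⁺ = (-4.9914), jump to mode 0
Mode 0: guard c·x = -2.1637 hit at Δt = 1.1797 (t = 4.7641), x⁻ = (-2.1637) → reset → x⁺ = (-2.1035), jump to mode 1
Mode 1: guard c·x = 5.2962 hit at Δt = 0.8253 (t = 5.5893), x⁻ = (-5.2962) → reset → x⁺ = (-4.9914), jump to mode 0
Mode 0: flow for 0.3827 to horizon, guard not reached → x = (-3.6817)

1 1.5794 1->0
2 2.7591 0->1
3 3.5844 1->0
4 4.7641 0->1
5 5.5893 1->0
final: 0 -3.6817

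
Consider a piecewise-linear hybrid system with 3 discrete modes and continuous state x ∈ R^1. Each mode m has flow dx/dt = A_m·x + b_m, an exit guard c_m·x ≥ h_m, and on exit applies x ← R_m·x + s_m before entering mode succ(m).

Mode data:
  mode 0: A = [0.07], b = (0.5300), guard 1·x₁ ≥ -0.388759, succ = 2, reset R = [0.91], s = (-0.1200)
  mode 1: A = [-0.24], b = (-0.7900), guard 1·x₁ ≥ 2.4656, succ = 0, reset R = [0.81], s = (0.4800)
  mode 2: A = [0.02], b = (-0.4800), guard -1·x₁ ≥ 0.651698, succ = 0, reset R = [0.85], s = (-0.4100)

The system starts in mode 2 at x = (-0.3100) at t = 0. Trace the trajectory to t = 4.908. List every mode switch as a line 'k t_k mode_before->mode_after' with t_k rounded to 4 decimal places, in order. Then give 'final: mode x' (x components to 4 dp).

Mode 2: guard c·x = 0.6517 hit at Δt = 0.6979 (t = 0.6979), x⁻ = (-0.6517) → reset → x⁺ = (-0.9639), jump to mode 0
Mode 0: guard c·x = -0.3888 hit at Δt = 1.1924 (t = 1.8903), x⁻ = (-0.3888) → reset → x⁺ = (-0.4738), jump to mode 2
Mode 2: guard c·x = 0.6517 hit at Δt = 0.3622 (t = 2.2525), x⁻ = (-0.6517) → reset → x⁺ = (-0.9639), jump to mode 0
Mode 0: guard c·x = -0.3888 hit at Δt = 1.1924 (t = 3.4449), x⁻ = (-0.3888) → reset → x⁺ = (-0.4738), jump to mode 2
Mode 2: guard c·x = 0.6517 hit at Δt = 0.3622 (t = 3.8071), x⁻ = (-0.6517) → reset → x⁺ = (-0.9639), jump to mode 0
Mode 0: flow for 1.1009 to horizon, guard not reached → x = (-0.4346)

1 0.6979 2->0
2 1.8903 0->2
3 2.2525 2->0
4 3.4449 0->2
5 3.8071 2->0
final: 0 -0.4346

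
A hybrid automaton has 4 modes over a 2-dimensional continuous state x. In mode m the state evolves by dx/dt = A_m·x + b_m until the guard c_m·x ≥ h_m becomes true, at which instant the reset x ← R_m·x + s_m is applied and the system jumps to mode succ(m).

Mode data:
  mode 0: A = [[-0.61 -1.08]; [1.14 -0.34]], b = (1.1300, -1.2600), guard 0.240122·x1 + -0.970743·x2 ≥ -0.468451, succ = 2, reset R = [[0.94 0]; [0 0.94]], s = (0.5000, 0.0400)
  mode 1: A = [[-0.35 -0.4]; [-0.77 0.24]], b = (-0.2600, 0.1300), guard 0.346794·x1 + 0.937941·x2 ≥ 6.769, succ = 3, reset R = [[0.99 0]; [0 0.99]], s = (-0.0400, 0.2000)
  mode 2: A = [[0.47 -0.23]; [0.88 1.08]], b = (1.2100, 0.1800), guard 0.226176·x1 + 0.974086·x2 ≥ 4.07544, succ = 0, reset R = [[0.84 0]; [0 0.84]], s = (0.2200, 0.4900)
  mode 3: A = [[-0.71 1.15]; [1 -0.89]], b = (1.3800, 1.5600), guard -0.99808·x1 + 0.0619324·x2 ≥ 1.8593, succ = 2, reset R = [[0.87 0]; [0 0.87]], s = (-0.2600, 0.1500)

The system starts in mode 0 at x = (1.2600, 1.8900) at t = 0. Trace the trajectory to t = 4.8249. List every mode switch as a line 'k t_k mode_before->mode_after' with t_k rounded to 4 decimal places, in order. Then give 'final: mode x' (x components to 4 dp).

1 1.3161 0->2
2 2.1930 2->0
3 3.9360 0->2
final: 2 1.4472 2.3885

Mode 0: guard c·x = -0.4685 hit at Δt = 1.3161 (t = 1.3161), x⁻ = (0.4165, 0.5856) → reset → x⁺ = (0.8915, 0.5905), jump to mode 2
Mode 2: guard c·x = 4.0754 hit at Δt = 0.8769 (t = 2.1930), x⁻ = (2.2350, 3.6649) → reset → x⁺ = (2.0974, 3.5685), jump to mode 0
Mode 0: guard c·x = -0.4685 hit at Δt = 1.7430 (t = 3.9360), x⁻ = (-0.2551, 0.4195) → reset → x⁺ = (0.2602, 0.4343), jump to mode 2
Mode 2: flow for 0.8889 to horizon, guard not reached → x = (1.4472, 2.3885)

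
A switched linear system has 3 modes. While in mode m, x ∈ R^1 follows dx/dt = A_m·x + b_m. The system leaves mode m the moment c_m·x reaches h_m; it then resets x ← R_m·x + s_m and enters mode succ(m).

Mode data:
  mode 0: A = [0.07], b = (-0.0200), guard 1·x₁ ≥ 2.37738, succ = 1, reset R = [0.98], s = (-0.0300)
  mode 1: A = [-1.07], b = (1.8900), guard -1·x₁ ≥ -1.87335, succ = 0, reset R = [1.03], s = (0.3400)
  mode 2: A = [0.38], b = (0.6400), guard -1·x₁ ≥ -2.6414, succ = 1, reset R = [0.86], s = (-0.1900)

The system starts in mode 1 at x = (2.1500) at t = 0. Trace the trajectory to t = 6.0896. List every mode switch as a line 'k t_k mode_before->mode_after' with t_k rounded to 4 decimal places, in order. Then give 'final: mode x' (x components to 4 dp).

1 1.1934 1->0
2 1.9495 0->1
3 3.4510 1->0
4 4.2072 0->1
5 5.7087 1->0
final: 0 2.3232

Mode 1: guard c·x = -1.8734 hit at Δt = 1.1934 (t = 1.1934), x⁻ = (1.8734) → reset → x⁺ = (2.2696), jump to mode 0
Mode 0: guard c·x = 2.3774 hit at Δt = 0.7561 (t = 1.9495), x⁻ = (2.3774) → reset → x⁺ = (2.2998), jump to mode 1
Mode 1: guard c·x = -1.8734 hit at Δt = 1.5015 (t = 3.4510), x⁻ = (1.8734) → reset → x⁺ = (2.2696), jump to mode 0
Mode 0: guard c·x = 2.3774 hit at Δt = 0.7561 (t = 4.2072), x⁻ = (2.3774) → reset → x⁺ = (2.2998), jump to mode 1
Mode 1: guard c·x = -1.8734 hit at Δt = 1.5015 (t = 5.7087), x⁻ = (1.8734) → reset → x⁺ = (2.2696), jump to mode 0
Mode 0: flow for 0.3809 to horizon, guard not reached → x = (2.3232)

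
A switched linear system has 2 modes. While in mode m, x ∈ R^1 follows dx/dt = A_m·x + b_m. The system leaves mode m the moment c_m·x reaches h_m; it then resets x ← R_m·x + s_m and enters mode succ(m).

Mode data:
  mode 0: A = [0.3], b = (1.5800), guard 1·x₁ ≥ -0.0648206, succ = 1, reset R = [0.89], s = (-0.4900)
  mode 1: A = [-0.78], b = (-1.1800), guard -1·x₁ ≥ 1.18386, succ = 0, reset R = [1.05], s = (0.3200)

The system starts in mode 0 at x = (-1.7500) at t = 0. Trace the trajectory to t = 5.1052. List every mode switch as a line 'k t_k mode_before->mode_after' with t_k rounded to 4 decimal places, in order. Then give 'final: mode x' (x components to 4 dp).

Mode 0: guard c·x = -0.0648 hit at Δt = 1.3050 (t = 1.3050), x⁻ = (-0.0648) → reset → x⁺ = (-0.5477), jump to mode 1
Mode 1: guard c·x = 1.1839 hit at Δt = 1.3799 (t = 2.6849), x⁻ = (-1.1839) → reset → x⁺ = (-0.9231), jump to mode 0
Mode 0: guard c·x = -0.0648 hit at Δt = 0.6010 (t = 3.2859), x⁻ = (-0.0648) → reset → x⁺ = (-0.5477), jump to mode 1
Mode 1: guard c·x = 1.1839 hit at Δt = 1.3799 (t = 4.6658), x⁻ = (-1.1839) → reset → x⁺ = (-0.9231), jump to mode 0
Mode 0: flow for 0.4394 to horizon, guard not reached → x = (-0.3111)

1 1.3050 0->1
2 2.6849 1->0
3 3.2859 0->1
4 4.6658 1->0
final: 0 -0.3111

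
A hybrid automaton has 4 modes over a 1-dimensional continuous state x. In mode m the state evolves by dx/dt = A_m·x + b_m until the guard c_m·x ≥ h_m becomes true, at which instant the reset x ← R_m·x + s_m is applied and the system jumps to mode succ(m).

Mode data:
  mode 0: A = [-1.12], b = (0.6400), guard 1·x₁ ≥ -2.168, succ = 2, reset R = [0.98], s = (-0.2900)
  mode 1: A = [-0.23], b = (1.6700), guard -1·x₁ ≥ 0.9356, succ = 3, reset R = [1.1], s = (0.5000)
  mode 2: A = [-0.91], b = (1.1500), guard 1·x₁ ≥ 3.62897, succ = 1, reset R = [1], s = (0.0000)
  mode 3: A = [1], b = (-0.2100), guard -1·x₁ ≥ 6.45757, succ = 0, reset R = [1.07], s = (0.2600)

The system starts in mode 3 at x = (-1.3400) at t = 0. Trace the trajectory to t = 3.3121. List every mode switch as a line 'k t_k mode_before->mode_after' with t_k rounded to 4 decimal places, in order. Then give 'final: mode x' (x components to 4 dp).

1 1.4590 3->0
2 2.3244 0->2
final: 2 -0.2336

Mode 3: guard c·x = 6.4576 hit at Δt = 1.4590 (t = 1.4590), x⁻ = (-6.4576) → reset → x⁺ = (-6.6496), jump to mode 0
Mode 0: guard c·x = -2.1680 hit at Δt = 0.8654 (t = 2.3244), x⁻ = (-2.1680) → reset → x⁺ = (-2.4146), jump to mode 2
Mode 2: flow for 0.9877 to horizon, guard not reached → x = (-0.2336)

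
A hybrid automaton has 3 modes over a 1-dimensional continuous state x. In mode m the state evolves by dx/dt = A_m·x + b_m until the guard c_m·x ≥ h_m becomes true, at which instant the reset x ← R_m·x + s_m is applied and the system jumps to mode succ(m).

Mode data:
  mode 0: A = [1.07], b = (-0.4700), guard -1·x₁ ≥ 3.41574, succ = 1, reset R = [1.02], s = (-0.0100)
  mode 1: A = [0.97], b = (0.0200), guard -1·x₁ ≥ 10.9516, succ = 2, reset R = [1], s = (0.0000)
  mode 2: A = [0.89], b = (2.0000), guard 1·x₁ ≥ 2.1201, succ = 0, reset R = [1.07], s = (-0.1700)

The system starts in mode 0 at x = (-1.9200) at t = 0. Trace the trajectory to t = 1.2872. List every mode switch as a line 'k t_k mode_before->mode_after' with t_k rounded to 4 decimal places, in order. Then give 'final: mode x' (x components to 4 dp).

1 0.4589 0->1
final: 1 -7.7776

Mode 0: guard c·x = 3.4157 hit at Δt = 0.4589 (t = 0.4589), x⁻ = (-3.4157) → reset → x⁺ = (-3.4941), jump to mode 1
Mode 1: flow for 0.8283 to horizon, guard not reached → x = (-7.7776)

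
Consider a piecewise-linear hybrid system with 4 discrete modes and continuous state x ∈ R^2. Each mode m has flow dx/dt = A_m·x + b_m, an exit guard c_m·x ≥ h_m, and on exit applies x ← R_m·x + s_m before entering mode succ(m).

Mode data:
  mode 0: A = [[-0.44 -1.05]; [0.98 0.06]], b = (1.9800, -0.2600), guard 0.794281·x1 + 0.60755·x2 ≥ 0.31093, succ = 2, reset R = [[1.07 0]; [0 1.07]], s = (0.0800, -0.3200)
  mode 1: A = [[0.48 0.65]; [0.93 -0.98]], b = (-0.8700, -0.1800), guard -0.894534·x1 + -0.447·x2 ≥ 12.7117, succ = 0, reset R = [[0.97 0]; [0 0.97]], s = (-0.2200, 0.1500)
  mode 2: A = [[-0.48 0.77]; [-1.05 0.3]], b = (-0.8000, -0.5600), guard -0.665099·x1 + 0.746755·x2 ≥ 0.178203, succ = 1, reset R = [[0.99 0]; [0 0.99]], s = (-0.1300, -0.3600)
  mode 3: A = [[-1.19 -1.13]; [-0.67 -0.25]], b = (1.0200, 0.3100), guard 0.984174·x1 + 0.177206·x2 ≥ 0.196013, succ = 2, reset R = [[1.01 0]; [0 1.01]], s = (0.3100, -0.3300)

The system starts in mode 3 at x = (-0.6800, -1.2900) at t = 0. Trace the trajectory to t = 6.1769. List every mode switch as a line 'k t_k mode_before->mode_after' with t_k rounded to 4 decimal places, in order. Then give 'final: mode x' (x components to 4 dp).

1 0.4429 3->2
2 1.9884 2->1
3 3.5342 1->0
4 5.0042 0->2
final: 2 -6.2631 -15.9130

Mode 3: guard c·x = 0.1960 hit at Δt = 0.4429 (t = 0.4429), x⁻ = (0.3795, -1.0016) → reset → x⁺ = (0.6933, -1.3416), jump to mode 2
Mode 2: guard c·x = 0.1782 hit at Δt = 1.5455 (t = 1.9884), x⁻ = (-2.1393, -1.6667) → reset → x⁺ = (-2.2479, -2.0100), jump to mode 1
Mode 1: guard c·x = 12.7117 hit at Δt = 1.5458 (t = 3.5342), x⁻ = (-11.3169, -5.7905) → reset → x⁺ = (-11.1974, -5.4668), jump to mode 0
Mode 0: guard c·x = 0.3109 hit at Δt = 1.4700 (t = 5.0042), x⁻ = (7.0848, -8.7505) → reset → x⁺ = (7.6607, -9.6830), jump to mode 2
Mode 2: flow for 1.1727 to horizon, guard not reached → x = (-6.2631, -15.9130)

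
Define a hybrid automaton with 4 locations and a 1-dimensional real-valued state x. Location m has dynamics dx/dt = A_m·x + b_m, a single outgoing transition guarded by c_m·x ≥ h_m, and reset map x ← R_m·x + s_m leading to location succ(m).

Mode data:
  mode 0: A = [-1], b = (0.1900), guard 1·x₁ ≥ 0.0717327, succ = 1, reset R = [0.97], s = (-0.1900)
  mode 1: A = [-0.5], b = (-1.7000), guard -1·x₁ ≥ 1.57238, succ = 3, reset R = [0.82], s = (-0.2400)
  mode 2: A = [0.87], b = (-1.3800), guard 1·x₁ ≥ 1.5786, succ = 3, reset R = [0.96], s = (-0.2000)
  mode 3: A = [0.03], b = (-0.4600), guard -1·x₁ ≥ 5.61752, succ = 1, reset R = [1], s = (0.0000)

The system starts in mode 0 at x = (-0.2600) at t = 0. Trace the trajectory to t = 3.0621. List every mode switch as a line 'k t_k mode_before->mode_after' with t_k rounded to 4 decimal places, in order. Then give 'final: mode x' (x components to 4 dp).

1 1.3363 0->1
2 2.5057 1->3
final: 3 -1.8132

Mode 0: guard c·x = 0.0717 hit at Δt = 1.3363 (t = 1.3363), x⁻ = (0.0717) → reset → x⁺ = (-0.1204), jump to mode 1
Mode 1: guard c·x = 1.5724 hit at Δt = 1.1694 (t = 2.5057), x⁻ = (-1.5724) → reset → x⁺ = (-1.5294), jump to mode 3
Mode 3: flow for 0.5564 to horizon, guard not reached → x = (-1.8132)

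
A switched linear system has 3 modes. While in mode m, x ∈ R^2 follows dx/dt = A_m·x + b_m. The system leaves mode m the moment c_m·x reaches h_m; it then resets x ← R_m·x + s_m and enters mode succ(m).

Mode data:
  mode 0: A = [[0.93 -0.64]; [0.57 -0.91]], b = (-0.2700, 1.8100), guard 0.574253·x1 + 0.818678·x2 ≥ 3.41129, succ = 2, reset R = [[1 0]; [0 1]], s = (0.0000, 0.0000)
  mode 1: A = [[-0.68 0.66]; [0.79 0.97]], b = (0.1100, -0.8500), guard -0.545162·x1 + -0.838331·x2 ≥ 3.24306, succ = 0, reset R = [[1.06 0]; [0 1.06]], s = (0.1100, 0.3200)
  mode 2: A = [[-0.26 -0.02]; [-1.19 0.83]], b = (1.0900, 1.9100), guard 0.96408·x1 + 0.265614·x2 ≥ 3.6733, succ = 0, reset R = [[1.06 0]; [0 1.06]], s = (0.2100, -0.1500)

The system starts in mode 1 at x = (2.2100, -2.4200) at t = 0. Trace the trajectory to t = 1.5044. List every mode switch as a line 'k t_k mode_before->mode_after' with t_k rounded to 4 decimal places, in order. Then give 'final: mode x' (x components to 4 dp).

1 0.6135 1->0
final: 0 2.9038 -0.0422

Mode 1: guard c·x = 3.2431 hit at Δt = 0.6135 (t = 0.6135), x⁻ = (0.4533, -4.1633) → reset → x⁺ = (0.5905, -4.0930), jump to mode 0
Mode 0: flow for 0.8909 to horizon, guard not reached → x = (2.9038, -0.0422)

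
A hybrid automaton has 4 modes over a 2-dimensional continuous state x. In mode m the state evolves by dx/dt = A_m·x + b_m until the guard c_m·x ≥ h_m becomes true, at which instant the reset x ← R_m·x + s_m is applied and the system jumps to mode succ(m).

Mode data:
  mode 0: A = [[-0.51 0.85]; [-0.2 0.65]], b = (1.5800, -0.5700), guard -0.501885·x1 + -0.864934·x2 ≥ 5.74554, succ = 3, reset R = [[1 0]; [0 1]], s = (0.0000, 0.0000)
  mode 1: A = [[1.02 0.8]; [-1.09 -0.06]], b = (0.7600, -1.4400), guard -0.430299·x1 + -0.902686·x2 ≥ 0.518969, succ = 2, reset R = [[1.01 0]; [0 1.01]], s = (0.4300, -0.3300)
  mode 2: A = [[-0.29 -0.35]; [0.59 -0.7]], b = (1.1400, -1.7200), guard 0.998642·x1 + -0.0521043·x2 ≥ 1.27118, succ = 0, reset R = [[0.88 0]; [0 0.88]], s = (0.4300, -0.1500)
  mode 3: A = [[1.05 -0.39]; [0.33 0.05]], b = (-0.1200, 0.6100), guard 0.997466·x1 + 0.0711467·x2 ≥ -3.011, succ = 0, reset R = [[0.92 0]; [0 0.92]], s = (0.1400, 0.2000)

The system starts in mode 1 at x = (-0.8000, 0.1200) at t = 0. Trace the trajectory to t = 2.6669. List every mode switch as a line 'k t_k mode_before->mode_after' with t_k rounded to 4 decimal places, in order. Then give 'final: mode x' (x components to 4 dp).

1 0.5253 1->2
2 1.6897 2->0
final: 0 0.5050 -3.6203

Mode 1: guard c·x = 0.5190 hit at Δt = 0.5253 (t = 0.5253), x⁻ = (-0.8475, -0.1709) → reset → x⁺ = (-0.4260, -0.5026), jump to mode 2
Mode 2: guard c·x = 1.2712 hit at Δt = 1.1644 (t = 1.6897), x⁻ = (1.2025, -1.3494) → reset → x⁺ = (1.4882, -1.3375), jump to mode 0
Mode 0: flow for 0.9772 to horizon, guard not reached → x = (0.5050, -3.6203)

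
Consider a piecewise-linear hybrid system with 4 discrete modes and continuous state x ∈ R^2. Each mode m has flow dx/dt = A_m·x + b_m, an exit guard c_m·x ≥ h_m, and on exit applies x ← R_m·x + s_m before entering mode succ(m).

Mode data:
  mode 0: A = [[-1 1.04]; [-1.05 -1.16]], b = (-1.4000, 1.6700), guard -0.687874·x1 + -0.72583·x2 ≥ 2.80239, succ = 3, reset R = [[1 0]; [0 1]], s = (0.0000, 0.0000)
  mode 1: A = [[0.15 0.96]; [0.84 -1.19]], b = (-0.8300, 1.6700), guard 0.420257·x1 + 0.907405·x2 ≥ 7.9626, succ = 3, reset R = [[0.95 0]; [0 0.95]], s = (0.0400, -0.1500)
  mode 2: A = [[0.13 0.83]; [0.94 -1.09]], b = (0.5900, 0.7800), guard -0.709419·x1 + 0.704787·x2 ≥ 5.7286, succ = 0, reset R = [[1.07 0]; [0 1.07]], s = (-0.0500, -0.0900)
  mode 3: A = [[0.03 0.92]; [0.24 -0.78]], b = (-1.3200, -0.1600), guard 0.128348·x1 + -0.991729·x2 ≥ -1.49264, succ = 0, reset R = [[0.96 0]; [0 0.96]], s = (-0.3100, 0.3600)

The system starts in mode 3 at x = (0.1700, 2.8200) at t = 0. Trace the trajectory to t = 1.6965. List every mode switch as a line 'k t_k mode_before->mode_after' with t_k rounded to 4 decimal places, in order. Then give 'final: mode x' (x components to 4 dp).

1 0.7176 3->0
final: 0 0.2484 1.3948

Mode 3: guard c·x = -1.4926 hit at Δt = 0.7176 (t = 0.7176), x⁻ = (0.6462, 1.5887) → reset → x⁺ = (0.3104, 1.8852), jump to mode 0
Mode 0: flow for 0.9789 to horizon, guard not reached → x = (0.2484, 1.3948)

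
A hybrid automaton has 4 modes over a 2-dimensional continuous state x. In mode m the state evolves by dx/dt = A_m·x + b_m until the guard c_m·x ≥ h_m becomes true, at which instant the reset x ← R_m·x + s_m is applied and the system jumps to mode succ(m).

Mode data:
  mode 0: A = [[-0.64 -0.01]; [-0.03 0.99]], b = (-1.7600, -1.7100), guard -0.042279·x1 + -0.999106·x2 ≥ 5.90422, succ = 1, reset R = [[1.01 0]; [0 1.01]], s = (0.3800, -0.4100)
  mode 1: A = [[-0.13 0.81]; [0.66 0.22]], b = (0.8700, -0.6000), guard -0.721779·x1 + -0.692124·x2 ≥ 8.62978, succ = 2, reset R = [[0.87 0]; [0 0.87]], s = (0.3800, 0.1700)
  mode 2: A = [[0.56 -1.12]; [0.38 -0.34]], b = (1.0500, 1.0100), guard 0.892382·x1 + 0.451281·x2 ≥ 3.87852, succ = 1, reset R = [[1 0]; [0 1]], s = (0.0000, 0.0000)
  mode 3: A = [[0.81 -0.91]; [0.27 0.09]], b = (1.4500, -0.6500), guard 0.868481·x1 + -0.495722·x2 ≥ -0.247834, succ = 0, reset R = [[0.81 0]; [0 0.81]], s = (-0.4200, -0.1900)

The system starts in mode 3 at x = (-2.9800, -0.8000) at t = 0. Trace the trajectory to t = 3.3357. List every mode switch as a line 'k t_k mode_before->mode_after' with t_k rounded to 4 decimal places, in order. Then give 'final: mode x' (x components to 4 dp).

Mode 3: guard c·x = -0.2478 hit at Δt = 1.2654 (t = 1.2654), x⁻ = (-1.8535, -2.7473) → reset → x⁺ = (-1.9213, -2.4153), jump to mode 0
Mode 0: guard c·x = 5.9042 hit at Δt = 0.6125 (t = 1.8779), x⁻ = (-2.1695, -5.8177) → reset → x⁺ = (-1.8112, -6.2859), jump to mode 1
Mode 1: guard c·x = 8.6298 hit at Δt = 0.4846 (t = 2.3625), x⁻ = (-4.0339, -8.2618) → reset → x⁺ = (-3.1295, -7.0178), jump to mode 2
Mode 2: flow for 0.9732 to horizon, guard not reached → x = (4.3339, -3.9691)

1 1.2654 3->0
2 1.8779 0->1
3 2.3625 1->2
final: 2 4.3339 -3.9691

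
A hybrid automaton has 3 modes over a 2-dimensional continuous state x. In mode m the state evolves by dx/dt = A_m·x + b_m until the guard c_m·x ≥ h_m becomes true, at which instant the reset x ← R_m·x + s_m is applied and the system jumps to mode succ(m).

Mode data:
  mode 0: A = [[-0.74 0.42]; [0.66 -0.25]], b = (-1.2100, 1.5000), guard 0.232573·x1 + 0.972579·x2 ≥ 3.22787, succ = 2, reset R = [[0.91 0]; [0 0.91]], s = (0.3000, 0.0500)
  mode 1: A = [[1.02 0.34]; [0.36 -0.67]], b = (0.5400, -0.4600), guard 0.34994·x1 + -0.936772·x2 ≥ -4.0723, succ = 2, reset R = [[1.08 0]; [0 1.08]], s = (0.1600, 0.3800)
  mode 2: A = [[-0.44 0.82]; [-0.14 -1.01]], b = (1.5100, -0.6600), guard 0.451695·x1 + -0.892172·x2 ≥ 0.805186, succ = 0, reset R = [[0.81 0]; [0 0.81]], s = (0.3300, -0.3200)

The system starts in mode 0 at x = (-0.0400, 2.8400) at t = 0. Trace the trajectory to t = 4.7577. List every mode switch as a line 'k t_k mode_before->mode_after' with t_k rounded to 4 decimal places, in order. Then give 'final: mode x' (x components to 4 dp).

1 0.6584 0->2
2 1.7699 2->0
3 3.8503 0->2
final: 2 2.4777 0.6575

Mode 0: guard c·x = 3.2279 hit at Δt = 0.6584 (t = 0.6584), x⁻ = (0.0233, 3.3133) → reset → x⁺ = (0.3212, 3.0651), jump to mode 2
Mode 2: guard c·x = 0.8052 hit at Δt = 1.1115 (t = 1.7699), x⁻ = (2.5303, 0.3786) → reset → x⁺ = (2.3796, -0.0134), jump to mode 0
Mode 0: guard c·x = 3.2279 hit at Δt = 2.0804 (t = 3.8503), x⁻ = (0.2713, 3.2540) → reset → x⁺ = (0.5469, 3.0111), jump to mode 2
Mode 2: flow for 0.9074 to horizon, guard not reached → x = (2.4777, 0.6575)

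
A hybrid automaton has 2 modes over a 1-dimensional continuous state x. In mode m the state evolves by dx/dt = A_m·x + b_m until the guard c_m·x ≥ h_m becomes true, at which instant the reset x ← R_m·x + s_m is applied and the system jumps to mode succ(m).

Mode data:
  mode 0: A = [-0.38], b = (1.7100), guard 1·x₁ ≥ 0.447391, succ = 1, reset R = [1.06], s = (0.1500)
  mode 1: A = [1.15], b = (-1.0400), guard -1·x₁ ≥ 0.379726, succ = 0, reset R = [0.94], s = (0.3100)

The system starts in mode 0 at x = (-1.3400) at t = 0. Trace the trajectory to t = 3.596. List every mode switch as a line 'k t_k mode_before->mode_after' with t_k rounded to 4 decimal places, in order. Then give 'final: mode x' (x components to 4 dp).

1 0.9615 0->1
2 2.2855 1->0
3 2.5884 0->1
final: 1 0.0119

Mode 0: guard c·x = 0.4474 hit at Δt = 0.9615 (t = 0.9615), x⁻ = (0.4474) → reset → x⁺ = (0.6242), jump to mode 1
Mode 1: guard c·x = 0.3797 hit at Δt = 1.3240 (t = 2.2855), x⁻ = (-0.3797) → reset → x⁺ = (-0.0469), jump to mode 0
Mode 0: guard c·x = 0.4474 hit at Δt = 0.3029 (t = 2.5884), x⁻ = (0.4474) → reset → x⁺ = (0.6242), jump to mode 1
Mode 1: flow for 1.0076 to horizon, guard not reached → x = (0.0119)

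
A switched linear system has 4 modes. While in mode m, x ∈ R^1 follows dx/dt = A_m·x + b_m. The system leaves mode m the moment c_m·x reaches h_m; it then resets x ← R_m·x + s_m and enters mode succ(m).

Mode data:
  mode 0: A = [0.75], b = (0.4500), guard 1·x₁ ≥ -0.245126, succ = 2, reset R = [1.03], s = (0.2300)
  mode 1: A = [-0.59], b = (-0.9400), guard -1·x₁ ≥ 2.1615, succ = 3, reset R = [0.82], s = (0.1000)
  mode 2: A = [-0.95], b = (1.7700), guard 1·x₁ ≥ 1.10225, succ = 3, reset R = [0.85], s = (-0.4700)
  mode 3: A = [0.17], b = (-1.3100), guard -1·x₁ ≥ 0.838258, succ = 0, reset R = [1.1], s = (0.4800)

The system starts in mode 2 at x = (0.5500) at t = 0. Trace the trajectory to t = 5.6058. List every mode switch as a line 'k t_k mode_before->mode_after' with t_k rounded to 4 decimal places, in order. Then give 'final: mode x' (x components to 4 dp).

Mode 2: guard c·x = 1.1022 hit at Δt = 0.5744 (t = 0.5744), x⁻ = (1.1022) → reset → x⁺ = (0.4669), jump to mode 3
Mode 3: guard c·x = 0.8383 hit at Δt = 0.9751 (t = 1.5495), x⁻ = (-0.8383) → reset → x⁺ = (-0.4421), jump to mode 0
Mode 0: guard c·x = -0.2451 hit at Δt = 1.0796 (t = 2.6291), x⁻ = (-0.2451) → reset → x⁺ = (-0.0225), jump to mode 2
Mode 2: guard c·x = 1.1022 hit at Δt = 0.9553 (t = 3.5844), x⁻ = (1.1022) → reset → x⁺ = (0.4669), jump to mode 3
Mode 3: guard c·x = 0.8383 hit at Δt = 0.9751 (t = 4.5595), x⁻ = (-0.8383) → reset → x⁺ = (-0.4421), jump to mode 0
Mode 0: flow for 1.0463 to horizon, guard not reached → x = (-0.2539)

1 0.5744 2->3
2 1.5495 3->0
3 2.6291 0->2
4 3.5844 2->3
5 4.5595 3->0
final: 0 -0.2539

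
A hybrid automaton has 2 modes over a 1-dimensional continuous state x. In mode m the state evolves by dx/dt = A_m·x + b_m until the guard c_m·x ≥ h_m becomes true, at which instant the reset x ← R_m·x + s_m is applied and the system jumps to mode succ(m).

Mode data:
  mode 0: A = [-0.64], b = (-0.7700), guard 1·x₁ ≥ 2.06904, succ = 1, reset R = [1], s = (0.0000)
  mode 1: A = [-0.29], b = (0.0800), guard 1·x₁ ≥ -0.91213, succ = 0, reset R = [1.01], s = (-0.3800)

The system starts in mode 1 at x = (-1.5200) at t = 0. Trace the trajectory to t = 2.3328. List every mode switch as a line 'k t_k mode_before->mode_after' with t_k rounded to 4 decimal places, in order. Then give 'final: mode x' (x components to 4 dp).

1 1.4249 1->0
final: 0 -1.2580

Mode 1: guard c·x = -0.9121 hit at Δt = 1.4249 (t = 1.4249), x⁻ = (-0.9121) → reset → x⁺ = (-1.3013), jump to mode 0
Mode 0: flow for 0.9079 to horizon, guard not reached → x = (-1.2580)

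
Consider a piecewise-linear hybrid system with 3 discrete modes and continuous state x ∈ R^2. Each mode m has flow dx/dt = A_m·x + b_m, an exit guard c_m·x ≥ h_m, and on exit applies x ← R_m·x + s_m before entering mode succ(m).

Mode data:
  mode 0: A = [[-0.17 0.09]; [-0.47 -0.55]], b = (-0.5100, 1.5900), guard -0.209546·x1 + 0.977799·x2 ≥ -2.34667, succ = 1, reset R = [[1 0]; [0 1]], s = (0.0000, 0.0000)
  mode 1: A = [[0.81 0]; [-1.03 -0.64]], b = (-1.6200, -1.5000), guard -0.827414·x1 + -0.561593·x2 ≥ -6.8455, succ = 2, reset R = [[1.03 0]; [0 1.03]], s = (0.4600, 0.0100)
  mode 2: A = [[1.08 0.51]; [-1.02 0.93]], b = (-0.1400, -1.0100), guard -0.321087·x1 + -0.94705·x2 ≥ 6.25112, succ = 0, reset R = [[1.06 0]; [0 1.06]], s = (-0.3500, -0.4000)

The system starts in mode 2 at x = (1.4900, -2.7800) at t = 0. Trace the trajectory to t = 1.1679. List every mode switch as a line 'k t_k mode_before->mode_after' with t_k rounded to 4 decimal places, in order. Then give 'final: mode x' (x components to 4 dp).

1 0.6141 2->0
final: 0 -0.1165 -4.9417

Mode 2: guard c·x = 6.2511 hit at Δt = 0.6141 (t = 0.6141), x⁻ = (0.7962, -6.8706) → reset → x⁺ = (0.4940, -7.6828), jump to mode 0
Mode 0: flow for 0.5538 to horizon, guard not reached → x = (-0.1165, -4.9417)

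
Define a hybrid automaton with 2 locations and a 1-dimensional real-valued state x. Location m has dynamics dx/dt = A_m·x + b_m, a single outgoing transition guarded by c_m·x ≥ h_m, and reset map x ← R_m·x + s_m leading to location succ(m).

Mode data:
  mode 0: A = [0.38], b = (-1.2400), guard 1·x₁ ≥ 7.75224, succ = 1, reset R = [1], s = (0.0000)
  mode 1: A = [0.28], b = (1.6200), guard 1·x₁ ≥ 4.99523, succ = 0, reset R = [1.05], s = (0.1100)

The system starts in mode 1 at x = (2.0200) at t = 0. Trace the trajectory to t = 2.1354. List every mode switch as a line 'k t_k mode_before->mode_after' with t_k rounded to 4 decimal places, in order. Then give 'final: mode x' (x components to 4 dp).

Mode 1: guard c·x = 4.9952 hit at Δt = 1.1533 (t = 1.1533), x⁻ = (4.9952) → reset → x⁺ = (5.3550), jump to mode 0
Mode 0: flow for 0.9821 to horizon, guard not reached → x = (6.3013)

1 1.1533 1->0
final: 0 6.3013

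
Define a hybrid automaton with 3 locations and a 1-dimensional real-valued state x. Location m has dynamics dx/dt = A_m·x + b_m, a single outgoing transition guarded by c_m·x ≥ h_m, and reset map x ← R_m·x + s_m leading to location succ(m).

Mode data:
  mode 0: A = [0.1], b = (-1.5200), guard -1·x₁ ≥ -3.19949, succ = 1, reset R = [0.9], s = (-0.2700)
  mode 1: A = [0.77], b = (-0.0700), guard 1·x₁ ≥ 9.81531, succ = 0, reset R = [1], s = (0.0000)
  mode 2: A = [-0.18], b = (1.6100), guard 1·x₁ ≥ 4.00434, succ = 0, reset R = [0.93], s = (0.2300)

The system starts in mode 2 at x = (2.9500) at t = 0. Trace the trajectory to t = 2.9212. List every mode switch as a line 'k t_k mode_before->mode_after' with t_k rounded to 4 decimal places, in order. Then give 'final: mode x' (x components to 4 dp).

1 1.0747 2->0
2 1.7241 0->1
final: 1 6.4221

Mode 2: guard c·x = 4.0043 hit at Δt = 1.0747 (t = 1.0747), x⁻ = (4.0043) → reset → x⁺ = (3.9540), jump to mode 0
Mode 0: guard c·x = -3.1995 hit at Δt = 0.6494 (t = 1.7241), x⁻ = (3.1995) → reset → x⁺ = (2.6095), jump to mode 1
Mode 1: flow for 1.1971 to horizon, guard not reached → x = (6.4221)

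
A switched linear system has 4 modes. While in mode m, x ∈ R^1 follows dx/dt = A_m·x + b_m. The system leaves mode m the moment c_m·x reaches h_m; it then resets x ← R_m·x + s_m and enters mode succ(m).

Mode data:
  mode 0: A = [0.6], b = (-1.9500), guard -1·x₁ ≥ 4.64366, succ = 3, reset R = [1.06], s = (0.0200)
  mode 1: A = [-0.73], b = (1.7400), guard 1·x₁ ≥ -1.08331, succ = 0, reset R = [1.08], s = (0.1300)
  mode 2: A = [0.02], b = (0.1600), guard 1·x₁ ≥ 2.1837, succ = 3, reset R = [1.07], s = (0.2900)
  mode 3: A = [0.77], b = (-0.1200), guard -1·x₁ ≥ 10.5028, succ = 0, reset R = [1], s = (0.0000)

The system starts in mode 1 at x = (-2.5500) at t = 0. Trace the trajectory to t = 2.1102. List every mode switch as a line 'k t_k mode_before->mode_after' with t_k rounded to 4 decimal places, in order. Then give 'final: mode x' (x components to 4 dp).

1 0.4833 1->0
2 1.4996 0->3
final: 3 -7.9384

Mode 1: guard c·x = -1.0833 hit at Δt = 0.4833 (t = 0.4833), x⁻ = (-1.0833) → reset → x⁺ = (-1.0400), jump to mode 0
Mode 0: guard c·x = 4.6437 hit at Δt = 1.0163 (t = 1.4996), x⁻ = (-4.6437) → reset → x⁺ = (-4.9023), jump to mode 3
Mode 3: flow for 0.6106 to horizon, guard not reached → x = (-7.9384)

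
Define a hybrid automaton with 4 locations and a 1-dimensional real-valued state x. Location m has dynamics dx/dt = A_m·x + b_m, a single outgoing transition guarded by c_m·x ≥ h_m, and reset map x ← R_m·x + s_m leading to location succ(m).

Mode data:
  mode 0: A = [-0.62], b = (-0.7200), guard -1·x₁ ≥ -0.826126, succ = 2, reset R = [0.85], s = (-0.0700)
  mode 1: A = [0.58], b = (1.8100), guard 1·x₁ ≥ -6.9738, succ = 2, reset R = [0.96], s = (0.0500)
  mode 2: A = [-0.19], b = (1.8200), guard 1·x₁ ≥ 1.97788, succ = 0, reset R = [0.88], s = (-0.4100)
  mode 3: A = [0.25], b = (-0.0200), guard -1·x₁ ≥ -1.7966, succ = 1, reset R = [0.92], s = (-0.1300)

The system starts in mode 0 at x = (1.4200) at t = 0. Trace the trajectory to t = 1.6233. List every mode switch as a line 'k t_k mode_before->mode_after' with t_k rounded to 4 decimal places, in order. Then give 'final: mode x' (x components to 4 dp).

1 0.4217 0->2
2 1.2796 2->0
final: 0 0.8523

Mode 0: guard c·x = -0.8261 hit at Δt = 0.4217 (t = 0.4217), x⁻ = (0.8261) → reset → x⁺ = (0.6322), jump to mode 2
Mode 2: guard c·x = 1.9779 hit at Δt = 0.8579 (t = 1.2796), x⁻ = (1.9779) → reset → x⁺ = (1.3305), jump to mode 0
Mode 0: flow for 0.3437 to horizon, guard not reached → x = (0.8523)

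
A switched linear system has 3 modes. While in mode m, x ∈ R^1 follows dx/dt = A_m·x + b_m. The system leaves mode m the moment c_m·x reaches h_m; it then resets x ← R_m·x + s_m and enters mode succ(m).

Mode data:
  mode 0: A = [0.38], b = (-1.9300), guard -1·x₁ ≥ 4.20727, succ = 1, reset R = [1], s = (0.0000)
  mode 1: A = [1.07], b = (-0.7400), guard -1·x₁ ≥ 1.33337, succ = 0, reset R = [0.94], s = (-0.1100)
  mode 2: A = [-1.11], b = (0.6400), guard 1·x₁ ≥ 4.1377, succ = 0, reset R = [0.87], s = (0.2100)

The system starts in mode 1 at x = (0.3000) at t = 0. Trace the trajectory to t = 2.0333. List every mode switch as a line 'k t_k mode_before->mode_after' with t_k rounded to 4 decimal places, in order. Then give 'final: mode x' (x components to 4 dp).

1 1.5356 1->0
final: 0 -2.7046

Mode 1: guard c·x = 1.3334 hit at Δt = 1.5356 (t = 1.5356), x⁻ = (-1.3334) → reset → x⁺ = (-1.3634), jump to mode 0
Mode 0: flow for 0.4977 to horizon, guard not reached → x = (-2.7046)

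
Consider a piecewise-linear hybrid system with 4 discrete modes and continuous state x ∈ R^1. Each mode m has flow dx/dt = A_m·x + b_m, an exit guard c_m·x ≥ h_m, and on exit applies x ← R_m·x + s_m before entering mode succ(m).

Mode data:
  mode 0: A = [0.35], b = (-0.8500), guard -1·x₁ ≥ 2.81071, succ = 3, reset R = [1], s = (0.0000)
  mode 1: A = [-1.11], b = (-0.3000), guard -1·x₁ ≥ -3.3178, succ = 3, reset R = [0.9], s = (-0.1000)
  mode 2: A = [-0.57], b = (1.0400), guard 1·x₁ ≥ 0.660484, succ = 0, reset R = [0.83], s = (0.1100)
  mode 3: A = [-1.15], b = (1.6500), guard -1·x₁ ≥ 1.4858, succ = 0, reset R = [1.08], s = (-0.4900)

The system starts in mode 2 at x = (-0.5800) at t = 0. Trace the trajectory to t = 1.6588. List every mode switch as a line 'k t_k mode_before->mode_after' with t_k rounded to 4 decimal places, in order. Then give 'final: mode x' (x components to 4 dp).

1 1.2727 2->0
final: 0 0.4020

Mode 2: guard c·x = 0.6605 hit at Δt = 1.2727 (t = 1.2727), x⁻ = (0.6605) → reset → x⁺ = (0.6582), jump to mode 0
Mode 0: flow for 0.3861 to horizon, guard not reached → x = (0.4020)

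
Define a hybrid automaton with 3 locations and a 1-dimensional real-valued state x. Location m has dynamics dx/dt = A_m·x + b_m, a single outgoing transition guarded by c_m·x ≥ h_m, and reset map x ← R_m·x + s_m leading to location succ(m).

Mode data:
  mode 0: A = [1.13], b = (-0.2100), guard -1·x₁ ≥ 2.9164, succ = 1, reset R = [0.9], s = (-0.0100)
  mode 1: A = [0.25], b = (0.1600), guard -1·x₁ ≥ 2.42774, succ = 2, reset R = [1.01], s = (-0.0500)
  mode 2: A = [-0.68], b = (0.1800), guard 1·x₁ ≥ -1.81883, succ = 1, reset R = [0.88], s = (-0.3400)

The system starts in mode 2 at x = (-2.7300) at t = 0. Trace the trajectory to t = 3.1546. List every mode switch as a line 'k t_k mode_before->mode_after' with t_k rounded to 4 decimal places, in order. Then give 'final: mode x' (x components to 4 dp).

1 0.5335 2->1
2 1.8061 1->2
3 2.2232 2->1
final: 1 -2.2816

Mode 2: guard c·x = -1.8188 hit at Δt = 0.5335 (t = 0.5335), x⁻ = (-1.8188) → reset → x⁺ = (-1.9406), jump to mode 1
Mode 1: guard c·x = 2.4277 hit at Δt = 1.2726 (t = 1.8061), x⁻ = (-2.4277) → reset → x⁺ = (-2.5020), jump to mode 2
Mode 2: guard c·x = -1.8188 hit at Δt = 0.4171 (t = 2.2232), x⁻ = (-1.8188) → reset → x⁺ = (-1.9406), jump to mode 1
Mode 1: flow for 0.9314 to horizon, guard not reached → x = (-2.2816)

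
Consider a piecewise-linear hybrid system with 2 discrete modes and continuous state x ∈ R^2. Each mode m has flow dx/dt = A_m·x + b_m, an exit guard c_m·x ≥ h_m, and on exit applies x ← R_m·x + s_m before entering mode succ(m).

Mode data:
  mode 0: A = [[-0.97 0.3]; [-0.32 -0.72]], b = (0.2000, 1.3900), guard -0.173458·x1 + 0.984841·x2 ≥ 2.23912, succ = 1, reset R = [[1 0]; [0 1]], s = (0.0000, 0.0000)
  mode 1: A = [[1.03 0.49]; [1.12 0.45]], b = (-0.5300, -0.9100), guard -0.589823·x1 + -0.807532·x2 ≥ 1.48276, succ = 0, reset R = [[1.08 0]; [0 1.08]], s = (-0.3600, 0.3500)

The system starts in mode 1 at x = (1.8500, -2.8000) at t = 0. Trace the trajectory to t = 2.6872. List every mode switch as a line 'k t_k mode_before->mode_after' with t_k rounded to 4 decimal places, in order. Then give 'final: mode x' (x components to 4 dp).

Mode 1: guard c·x = 1.4828 hit at Δt = 1.5598 (t = 1.5598), x⁻ = (1.7163, -3.0898) → reset → x⁺ = (1.4936, -2.9869), jump to mode 0
Mode 0: flow for 1.1274 to horizon, guard not reached → x = (0.3621, -0.4228)

1 1.5598 1->0
final: 0 0.3621 -0.4228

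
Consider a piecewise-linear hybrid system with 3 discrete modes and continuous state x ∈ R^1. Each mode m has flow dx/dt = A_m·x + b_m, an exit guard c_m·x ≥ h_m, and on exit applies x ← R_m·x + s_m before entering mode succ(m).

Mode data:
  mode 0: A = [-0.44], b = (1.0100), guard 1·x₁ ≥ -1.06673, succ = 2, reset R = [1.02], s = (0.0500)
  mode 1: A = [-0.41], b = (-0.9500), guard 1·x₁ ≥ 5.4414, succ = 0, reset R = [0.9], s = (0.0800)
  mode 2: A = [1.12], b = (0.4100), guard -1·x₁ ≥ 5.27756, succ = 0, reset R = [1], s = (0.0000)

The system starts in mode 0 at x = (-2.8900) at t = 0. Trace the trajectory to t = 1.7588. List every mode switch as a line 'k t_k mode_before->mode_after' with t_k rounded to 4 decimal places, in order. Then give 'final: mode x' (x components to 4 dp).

1 0.9847 0->2
final: 2 -1.9652

Mode 0: guard c·x = -1.0667 hit at Δt = 0.9847 (t = 0.9847), x⁻ = (-1.0667) → reset → x⁺ = (-1.0381), jump to mode 2
Mode 2: flow for 0.7741 to horizon, guard not reached → x = (-1.9652)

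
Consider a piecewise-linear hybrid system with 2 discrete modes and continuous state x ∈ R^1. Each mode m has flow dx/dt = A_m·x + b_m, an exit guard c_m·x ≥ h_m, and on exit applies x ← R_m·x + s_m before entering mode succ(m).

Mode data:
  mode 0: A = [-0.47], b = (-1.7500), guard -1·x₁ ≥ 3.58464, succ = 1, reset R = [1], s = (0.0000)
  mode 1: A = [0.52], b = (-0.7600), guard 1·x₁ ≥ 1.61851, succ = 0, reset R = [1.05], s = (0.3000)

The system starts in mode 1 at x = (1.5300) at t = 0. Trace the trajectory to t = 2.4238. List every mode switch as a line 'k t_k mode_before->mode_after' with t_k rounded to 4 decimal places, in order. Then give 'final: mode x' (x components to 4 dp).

1 1.5958 1->0
final: 0 0.1545

Mode 1: guard c·x = 1.6185 hit at Δt = 1.5958 (t = 1.5958), x⁻ = (1.6185) → reset → x⁺ = (1.9994), jump to mode 0
Mode 0: flow for 0.8280 to horizon, guard not reached → x = (0.1545)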